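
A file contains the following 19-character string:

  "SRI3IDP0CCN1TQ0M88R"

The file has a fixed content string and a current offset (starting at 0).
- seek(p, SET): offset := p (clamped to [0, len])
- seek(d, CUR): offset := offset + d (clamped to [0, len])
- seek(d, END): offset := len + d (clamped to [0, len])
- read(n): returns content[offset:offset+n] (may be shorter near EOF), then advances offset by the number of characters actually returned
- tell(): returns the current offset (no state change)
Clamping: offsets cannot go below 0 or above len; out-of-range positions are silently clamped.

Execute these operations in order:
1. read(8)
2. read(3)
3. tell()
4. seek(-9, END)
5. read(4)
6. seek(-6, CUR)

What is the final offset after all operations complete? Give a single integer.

After 1 (read(8)): returned 'SRI3IDP0', offset=8
After 2 (read(3)): returned 'CCN', offset=11
After 3 (tell()): offset=11
After 4 (seek(-9, END)): offset=10
After 5 (read(4)): returned 'N1TQ', offset=14
After 6 (seek(-6, CUR)): offset=8

Answer: 8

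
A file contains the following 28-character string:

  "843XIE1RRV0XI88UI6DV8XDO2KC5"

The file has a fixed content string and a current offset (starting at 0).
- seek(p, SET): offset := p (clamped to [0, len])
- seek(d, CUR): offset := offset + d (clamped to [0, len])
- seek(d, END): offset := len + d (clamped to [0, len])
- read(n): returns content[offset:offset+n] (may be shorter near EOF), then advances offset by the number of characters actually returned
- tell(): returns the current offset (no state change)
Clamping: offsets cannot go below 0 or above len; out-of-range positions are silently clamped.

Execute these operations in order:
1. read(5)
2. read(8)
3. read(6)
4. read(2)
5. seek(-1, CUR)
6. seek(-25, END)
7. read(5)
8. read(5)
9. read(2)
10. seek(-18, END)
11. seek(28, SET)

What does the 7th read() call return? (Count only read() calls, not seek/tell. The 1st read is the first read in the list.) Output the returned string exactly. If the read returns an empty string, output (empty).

After 1 (read(5)): returned '843XI', offset=5
After 2 (read(8)): returned 'E1RRV0XI', offset=13
After 3 (read(6)): returned '88UI6D', offset=19
After 4 (read(2)): returned 'V8', offset=21
After 5 (seek(-1, CUR)): offset=20
After 6 (seek(-25, END)): offset=3
After 7 (read(5)): returned 'XIE1R', offset=8
After 8 (read(5)): returned 'RV0XI', offset=13
After 9 (read(2)): returned '88', offset=15
After 10 (seek(-18, END)): offset=10
After 11 (seek(28, SET)): offset=28

Answer: 88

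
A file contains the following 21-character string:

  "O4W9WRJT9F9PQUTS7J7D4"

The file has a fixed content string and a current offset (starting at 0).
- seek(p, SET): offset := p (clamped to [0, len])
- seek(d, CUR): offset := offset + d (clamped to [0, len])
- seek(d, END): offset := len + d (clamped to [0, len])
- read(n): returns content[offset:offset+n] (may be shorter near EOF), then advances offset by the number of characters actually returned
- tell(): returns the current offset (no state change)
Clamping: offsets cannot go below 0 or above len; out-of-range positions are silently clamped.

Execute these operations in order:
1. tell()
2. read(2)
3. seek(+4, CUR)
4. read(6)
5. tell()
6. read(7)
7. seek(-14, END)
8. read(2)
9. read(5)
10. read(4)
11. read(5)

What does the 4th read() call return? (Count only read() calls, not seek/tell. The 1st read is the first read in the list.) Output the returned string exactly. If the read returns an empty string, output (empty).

Answer: T9

Derivation:
After 1 (tell()): offset=0
After 2 (read(2)): returned 'O4', offset=2
After 3 (seek(+4, CUR)): offset=6
After 4 (read(6)): returned 'JT9F9P', offset=12
After 5 (tell()): offset=12
After 6 (read(7)): returned 'QUTS7J7', offset=19
After 7 (seek(-14, END)): offset=7
After 8 (read(2)): returned 'T9', offset=9
After 9 (read(5)): returned 'F9PQU', offset=14
After 10 (read(4)): returned 'TS7J', offset=18
After 11 (read(5)): returned '7D4', offset=21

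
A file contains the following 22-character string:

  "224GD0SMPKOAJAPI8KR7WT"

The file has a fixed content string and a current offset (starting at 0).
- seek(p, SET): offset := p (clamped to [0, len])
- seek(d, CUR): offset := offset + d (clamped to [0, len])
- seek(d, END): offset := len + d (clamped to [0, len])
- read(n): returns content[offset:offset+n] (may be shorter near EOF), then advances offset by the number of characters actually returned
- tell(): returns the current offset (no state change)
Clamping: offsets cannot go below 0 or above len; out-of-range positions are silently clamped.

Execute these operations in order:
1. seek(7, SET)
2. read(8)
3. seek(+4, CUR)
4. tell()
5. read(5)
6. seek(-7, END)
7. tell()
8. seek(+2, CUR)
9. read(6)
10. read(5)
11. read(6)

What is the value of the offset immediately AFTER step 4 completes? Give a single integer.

Answer: 19

Derivation:
After 1 (seek(7, SET)): offset=7
After 2 (read(8)): returned 'MPKOAJAP', offset=15
After 3 (seek(+4, CUR)): offset=19
After 4 (tell()): offset=19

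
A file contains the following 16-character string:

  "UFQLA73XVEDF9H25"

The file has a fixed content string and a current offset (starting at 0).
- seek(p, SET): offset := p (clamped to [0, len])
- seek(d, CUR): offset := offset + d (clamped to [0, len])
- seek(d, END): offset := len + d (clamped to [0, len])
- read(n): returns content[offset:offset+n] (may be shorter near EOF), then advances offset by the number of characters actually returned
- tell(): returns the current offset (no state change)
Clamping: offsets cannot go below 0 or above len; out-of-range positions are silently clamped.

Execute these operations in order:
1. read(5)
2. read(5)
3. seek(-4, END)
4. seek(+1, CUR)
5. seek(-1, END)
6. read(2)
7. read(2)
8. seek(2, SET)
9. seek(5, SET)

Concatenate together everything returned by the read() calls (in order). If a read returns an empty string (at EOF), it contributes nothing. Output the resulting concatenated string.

After 1 (read(5)): returned 'UFQLA', offset=5
After 2 (read(5)): returned '73XVE', offset=10
After 3 (seek(-4, END)): offset=12
After 4 (seek(+1, CUR)): offset=13
After 5 (seek(-1, END)): offset=15
After 6 (read(2)): returned '5', offset=16
After 7 (read(2)): returned '', offset=16
After 8 (seek(2, SET)): offset=2
After 9 (seek(5, SET)): offset=5

Answer: UFQLA73XVE5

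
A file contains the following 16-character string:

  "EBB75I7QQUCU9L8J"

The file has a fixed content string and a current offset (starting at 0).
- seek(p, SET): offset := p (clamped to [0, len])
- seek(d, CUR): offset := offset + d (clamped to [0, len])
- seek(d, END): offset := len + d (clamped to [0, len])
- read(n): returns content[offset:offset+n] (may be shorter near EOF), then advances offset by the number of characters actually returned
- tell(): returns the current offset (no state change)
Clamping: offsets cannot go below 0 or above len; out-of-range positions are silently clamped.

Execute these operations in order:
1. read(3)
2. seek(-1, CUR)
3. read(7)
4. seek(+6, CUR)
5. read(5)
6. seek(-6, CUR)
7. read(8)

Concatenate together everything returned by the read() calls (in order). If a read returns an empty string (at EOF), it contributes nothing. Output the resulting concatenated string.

After 1 (read(3)): returned 'EBB', offset=3
After 2 (seek(-1, CUR)): offset=2
After 3 (read(7)): returned 'B75I7QQ', offset=9
After 4 (seek(+6, CUR)): offset=15
After 5 (read(5)): returned 'J', offset=16
After 6 (seek(-6, CUR)): offset=10
After 7 (read(8)): returned 'CU9L8J', offset=16

Answer: EBBB75I7QQJCU9L8J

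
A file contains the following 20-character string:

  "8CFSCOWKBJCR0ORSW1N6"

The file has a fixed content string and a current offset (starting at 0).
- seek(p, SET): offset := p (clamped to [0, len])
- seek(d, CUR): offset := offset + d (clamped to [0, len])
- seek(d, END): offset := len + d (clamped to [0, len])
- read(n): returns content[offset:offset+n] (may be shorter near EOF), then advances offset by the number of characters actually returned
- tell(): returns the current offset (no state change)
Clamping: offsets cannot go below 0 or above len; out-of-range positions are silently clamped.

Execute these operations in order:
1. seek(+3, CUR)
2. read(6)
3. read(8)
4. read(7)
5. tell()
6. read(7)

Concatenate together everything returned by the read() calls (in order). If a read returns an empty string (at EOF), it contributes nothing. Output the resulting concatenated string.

Answer: SCOWKBJCR0ORSW1N6

Derivation:
After 1 (seek(+3, CUR)): offset=3
After 2 (read(6)): returned 'SCOWKB', offset=9
After 3 (read(8)): returned 'JCR0ORSW', offset=17
After 4 (read(7)): returned '1N6', offset=20
After 5 (tell()): offset=20
After 6 (read(7)): returned '', offset=20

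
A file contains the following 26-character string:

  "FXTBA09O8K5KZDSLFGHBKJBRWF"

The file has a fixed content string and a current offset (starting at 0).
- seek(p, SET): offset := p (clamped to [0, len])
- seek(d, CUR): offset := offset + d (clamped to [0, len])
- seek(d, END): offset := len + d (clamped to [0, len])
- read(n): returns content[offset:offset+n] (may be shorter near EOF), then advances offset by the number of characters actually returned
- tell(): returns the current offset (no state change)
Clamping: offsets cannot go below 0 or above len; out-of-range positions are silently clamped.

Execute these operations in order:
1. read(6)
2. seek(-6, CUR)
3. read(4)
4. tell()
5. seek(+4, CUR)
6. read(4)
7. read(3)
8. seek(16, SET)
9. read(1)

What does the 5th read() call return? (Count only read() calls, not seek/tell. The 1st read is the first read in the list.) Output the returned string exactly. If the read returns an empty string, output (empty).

After 1 (read(6)): returned 'FXTBA0', offset=6
After 2 (seek(-6, CUR)): offset=0
After 3 (read(4)): returned 'FXTB', offset=4
After 4 (tell()): offset=4
After 5 (seek(+4, CUR)): offset=8
After 6 (read(4)): returned '8K5K', offset=12
After 7 (read(3)): returned 'ZDS', offset=15
After 8 (seek(16, SET)): offset=16
After 9 (read(1)): returned 'F', offset=17

Answer: F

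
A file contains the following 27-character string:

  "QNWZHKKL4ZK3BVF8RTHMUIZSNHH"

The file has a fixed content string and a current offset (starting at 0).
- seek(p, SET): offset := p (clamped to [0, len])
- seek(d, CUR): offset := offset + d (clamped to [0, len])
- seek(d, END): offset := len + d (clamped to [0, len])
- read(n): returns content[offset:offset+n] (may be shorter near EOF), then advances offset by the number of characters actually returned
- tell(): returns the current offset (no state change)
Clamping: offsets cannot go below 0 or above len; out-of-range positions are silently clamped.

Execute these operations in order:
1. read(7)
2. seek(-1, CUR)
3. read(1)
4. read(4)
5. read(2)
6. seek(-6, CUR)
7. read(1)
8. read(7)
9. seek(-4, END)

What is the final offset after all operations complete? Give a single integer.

Answer: 23

Derivation:
After 1 (read(7)): returned 'QNWZHKK', offset=7
After 2 (seek(-1, CUR)): offset=6
After 3 (read(1)): returned 'K', offset=7
After 4 (read(4)): returned 'L4ZK', offset=11
After 5 (read(2)): returned '3B', offset=13
After 6 (seek(-6, CUR)): offset=7
After 7 (read(1)): returned 'L', offset=8
After 8 (read(7)): returned '4ZK3BVF', offset=15
After 9 (seek(-4, END)): offset=23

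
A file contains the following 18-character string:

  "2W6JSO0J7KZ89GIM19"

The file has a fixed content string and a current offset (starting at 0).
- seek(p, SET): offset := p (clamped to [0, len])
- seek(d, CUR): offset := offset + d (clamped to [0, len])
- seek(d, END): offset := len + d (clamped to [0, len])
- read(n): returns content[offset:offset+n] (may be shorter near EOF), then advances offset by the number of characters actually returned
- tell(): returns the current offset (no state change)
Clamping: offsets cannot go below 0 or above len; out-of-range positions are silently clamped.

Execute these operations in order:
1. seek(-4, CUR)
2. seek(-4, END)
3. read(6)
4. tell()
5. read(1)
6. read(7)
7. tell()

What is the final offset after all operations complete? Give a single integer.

Answer: 18

Derivation:
After 1 (seek(-4, CUR)): offset=0
After 2 (seek(-4, END)): offset=14
After 3 (read(6)): returned 'IM19', offset=18
After 4 (tell()): offset=18
After 5 (read(1)): returned '', offset=18
After 6 (read(7)): returned '', offset=18
After 7 (tell()): offset=18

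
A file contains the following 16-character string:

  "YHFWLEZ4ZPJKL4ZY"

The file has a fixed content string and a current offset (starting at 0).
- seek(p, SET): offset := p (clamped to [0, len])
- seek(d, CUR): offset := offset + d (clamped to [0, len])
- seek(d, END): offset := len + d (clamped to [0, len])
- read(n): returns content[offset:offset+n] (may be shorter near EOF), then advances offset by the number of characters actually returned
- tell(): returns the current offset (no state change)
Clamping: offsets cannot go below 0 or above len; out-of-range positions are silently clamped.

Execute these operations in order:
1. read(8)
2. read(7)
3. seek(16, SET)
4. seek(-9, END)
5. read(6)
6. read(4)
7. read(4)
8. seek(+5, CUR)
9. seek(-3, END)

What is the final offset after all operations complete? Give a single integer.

After 1 (read(8)): returned 'YHFWLEZ4', offset=8
After 2 (read(7)): returned 'ZPJKL4Z', offset=15
After 3 (seek(16, SET)): offset=16
After 4 (seek(-9, END)): offset=7
After 5 (read(6)): returned '4ZPJKL', offset=13
After 6 (read(4)): returned '4ZY', offset=16
After 7 (read(4)): returned '', offset=16
After 8 (seek(+5, CUR)): offset=16
After 9 (seek(-3, END)): offset=13

Answer: 13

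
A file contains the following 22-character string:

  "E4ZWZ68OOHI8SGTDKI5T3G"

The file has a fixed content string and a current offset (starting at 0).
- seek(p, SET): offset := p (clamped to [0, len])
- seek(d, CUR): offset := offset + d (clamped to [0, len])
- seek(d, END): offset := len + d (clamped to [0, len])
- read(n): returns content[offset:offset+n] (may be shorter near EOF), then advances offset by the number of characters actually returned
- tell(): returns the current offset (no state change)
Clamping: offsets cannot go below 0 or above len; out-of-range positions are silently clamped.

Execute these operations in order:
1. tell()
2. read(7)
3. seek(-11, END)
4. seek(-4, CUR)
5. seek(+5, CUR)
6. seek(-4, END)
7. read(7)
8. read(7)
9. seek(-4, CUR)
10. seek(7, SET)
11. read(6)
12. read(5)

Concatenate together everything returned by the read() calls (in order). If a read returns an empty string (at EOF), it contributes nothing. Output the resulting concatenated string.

After 1 (tell()): offset=0
After 2 (read(7)): returned 'E4ZWZ68', offset=7
After 3 (seek(-11, END)): offset=11
After 4 (seek(-4, CUR)): offset=7
After 5 (seek(+5, CUR)): offset=12
After 6 (seek(-4, END)): offset=18
After 7 (read(7)): returned '5T3G', offset=22
After 8 (read(7)): returned '', offset=22
After 9 (seek(-4, CUR)): offset=18
After 10 (seek(7, SET)): offset=7
After 11 (read(6)): returned 'OOHI8S', offset=13
After 12 (read(5)): returned 'GTDKI', offset=18

Answer: E4ZWZ685T3GOOHI8SGTDKI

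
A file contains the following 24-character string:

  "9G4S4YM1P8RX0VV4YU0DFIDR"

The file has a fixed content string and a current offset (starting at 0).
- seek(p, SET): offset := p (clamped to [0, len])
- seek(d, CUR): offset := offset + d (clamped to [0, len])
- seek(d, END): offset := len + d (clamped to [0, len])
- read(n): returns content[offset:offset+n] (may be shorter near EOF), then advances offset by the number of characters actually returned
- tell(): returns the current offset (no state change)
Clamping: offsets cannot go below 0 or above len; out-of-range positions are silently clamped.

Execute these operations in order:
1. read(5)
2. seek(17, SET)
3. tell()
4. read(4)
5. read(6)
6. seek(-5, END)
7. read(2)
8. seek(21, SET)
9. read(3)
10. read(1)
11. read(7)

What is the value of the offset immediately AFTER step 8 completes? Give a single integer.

Answer: 21

Derivation:
After 1 (read(5)): returned '9G4S4', offset=5
After 2 (seek(17, SET)): offset=17
After 3 (tell()): offset=17
After 4 (read(4)): returned 'U0DF', offset=21
After 5 (read(6)): returned 'IDR', offset=24
After 6 (seek(-5, END)): offset=19
After 7 (read(2)): returned 'DF', offset=21
After 8 (seek(21, SET)): offset=21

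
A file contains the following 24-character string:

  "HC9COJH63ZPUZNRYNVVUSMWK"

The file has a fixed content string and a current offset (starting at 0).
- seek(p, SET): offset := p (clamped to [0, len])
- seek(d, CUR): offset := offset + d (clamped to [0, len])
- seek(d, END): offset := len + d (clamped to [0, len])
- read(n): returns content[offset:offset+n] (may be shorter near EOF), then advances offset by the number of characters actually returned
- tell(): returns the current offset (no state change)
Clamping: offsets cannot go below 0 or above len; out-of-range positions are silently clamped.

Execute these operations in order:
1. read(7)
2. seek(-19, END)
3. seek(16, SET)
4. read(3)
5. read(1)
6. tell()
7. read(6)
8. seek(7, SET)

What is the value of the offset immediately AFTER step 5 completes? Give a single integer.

After 1 (read(7)): returned 'HC9COJH', offset=7
After 2 (seek(-19, END)): offset=5
After 3 (seek(16, SET)): offset=16
After 4 (read(3)): returned 'NVV', offset=19
After 5 (read(1)): returned 'U', offset=20

Answer: 20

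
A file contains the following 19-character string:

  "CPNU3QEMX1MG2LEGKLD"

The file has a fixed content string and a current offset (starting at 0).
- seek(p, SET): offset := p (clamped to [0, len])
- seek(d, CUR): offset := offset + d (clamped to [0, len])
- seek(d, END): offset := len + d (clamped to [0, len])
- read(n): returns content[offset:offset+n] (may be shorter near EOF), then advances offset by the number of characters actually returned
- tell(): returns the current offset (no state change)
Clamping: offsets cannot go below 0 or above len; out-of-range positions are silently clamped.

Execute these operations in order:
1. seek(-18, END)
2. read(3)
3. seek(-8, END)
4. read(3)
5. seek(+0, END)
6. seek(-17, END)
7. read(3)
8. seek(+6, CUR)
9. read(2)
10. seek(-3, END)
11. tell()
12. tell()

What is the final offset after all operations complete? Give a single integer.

After 1 (seek(-18, END)): offset=1
After 2 (read(3)): returned 'PNU', offset=4
After 3 (seek(-8, END)): offset=11
After 4 (read(3)): returned 'G2L', offset=14
After 5 (seek(+0, END)): offset=19
After 6 (seek(-17, END)): offset=2
After 7 (read(3)): returned 'NU3', offset=5
After 8 (seek(+6, CUR)): offset=11
After 9 (read(2)): returned 'G2', offset=13
After 10 (seek(-3, END)): offset=16
After 11 (tell()): offset=16
After 12 (tell()): offset=16

Answer: 16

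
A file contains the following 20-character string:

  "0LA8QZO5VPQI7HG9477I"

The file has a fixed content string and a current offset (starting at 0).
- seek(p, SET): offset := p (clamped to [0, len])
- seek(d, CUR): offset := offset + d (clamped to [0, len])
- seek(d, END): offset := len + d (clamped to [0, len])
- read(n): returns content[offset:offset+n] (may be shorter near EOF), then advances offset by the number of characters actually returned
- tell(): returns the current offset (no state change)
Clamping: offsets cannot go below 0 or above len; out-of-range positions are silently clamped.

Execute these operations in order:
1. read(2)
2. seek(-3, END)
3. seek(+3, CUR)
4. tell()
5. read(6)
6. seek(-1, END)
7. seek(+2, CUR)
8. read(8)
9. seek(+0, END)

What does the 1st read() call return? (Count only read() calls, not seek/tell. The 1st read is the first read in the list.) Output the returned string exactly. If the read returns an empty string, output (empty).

Answer: 0L

Derivation:
After 1 (read(2)): returned '0L', offset=2
After 2 (seek(-3, END)): offset=17
After 3 (seek(+3, CUR)): offset=20
After 4 (tell()): offset=20
After 5 (read(6)): returned '', offset=20
After 6 (seek(-1, END)): offset=19
After 7 (seek(+2, CUR)): offset=20
After 8 (read(8)): returned '', offset=20
After 9 (seek(+0, END)): offset=20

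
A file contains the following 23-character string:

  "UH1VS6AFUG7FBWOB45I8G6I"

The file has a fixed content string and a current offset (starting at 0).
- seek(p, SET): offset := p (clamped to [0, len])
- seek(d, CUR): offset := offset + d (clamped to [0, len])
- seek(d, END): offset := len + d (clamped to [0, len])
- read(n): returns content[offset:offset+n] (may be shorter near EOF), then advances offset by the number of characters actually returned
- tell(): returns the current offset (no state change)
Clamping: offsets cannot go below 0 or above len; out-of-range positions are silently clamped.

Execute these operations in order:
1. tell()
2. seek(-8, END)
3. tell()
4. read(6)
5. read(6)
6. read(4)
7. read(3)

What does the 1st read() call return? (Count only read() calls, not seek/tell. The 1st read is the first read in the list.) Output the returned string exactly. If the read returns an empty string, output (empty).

Answer: B45I8G

Derivation:
After 1 (tell()): offset=0
After 2 (seek(-8, END)): offset=15
After 3 (tell()): offset=15
After 4 (read(6)): returned 'B45I8G', offset=21
After 5 (read(6)): returned '6I', offset=23
After 6 (read(4)): returned '', offset=23
After 7 (read(3)): returned '', offset=23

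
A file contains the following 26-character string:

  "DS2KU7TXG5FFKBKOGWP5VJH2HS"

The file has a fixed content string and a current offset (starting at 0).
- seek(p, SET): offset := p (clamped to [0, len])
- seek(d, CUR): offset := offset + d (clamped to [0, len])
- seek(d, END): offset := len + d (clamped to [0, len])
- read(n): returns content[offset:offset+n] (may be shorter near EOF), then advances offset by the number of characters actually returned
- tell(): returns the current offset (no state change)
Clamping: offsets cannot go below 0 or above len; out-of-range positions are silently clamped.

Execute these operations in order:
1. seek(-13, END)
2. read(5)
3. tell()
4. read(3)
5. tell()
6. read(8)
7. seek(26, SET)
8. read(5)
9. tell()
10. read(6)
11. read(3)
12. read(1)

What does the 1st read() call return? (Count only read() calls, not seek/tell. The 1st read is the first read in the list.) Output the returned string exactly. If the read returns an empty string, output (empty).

After 1 (seek(-13, END)): offset=13
After 2 (read(5)): returned 'BKOGW', offset=18
After 3 (tell()): offset=18
After 4 (read(3)): returned 'P5V', offset=21
After 5 (tell()): offset=21
After 6 (read(8)): returned 'JH2HS', offset=26
After 7 (seek(26, SET)): offset=26
After 8 (read(5)): returned '', offset=26
After 9 (tell()): offset=26
After 10 (read(6)): returned '', offset=26
After 11 (read(3)): returned '', offset=26
After 12 (read(1)): returned '', offset=26

Answer: BKOGW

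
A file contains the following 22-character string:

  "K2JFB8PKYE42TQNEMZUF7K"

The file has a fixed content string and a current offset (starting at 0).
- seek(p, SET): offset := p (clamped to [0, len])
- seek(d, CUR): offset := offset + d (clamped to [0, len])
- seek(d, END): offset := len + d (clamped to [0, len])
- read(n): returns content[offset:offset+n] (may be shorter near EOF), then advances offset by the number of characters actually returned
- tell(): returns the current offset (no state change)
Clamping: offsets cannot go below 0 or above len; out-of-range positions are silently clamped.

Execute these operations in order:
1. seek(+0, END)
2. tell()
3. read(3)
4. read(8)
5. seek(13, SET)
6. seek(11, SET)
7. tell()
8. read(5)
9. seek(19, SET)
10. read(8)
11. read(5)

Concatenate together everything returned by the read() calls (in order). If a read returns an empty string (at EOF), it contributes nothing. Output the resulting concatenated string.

Answer: 2TQNEF7K

Derivation:
After 1 (seek(+0, END)): offset=22
After 2 (tell()): offset=22
After 3 (read(3)): returned '', offset=22
After 4 (read(8)): returned '', offset=22
After 5 (seek(13, SET)): offset=13
After 6 (seek(11, SET)): offset=11
After 7 (tell()): offset=11
After 8 (read(5)): returned '2TQNE', offset=16
After 9 (seek(19, SET)): offset=19
After 10 (read(8)): returned 'F7K', offset=22
After 11 (read(5)): returned '', offset=22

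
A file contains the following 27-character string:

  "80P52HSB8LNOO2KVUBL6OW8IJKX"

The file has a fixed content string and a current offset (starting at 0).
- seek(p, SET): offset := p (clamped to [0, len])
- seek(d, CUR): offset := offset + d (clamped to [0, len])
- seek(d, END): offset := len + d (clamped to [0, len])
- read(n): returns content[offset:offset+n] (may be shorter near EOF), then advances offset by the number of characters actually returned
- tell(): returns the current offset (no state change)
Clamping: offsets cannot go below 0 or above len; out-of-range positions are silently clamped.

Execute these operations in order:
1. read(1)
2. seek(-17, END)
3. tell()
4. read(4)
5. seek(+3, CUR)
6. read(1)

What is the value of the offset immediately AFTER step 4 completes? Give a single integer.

After 1 (read(1)): returned '8', offset=1
After 2 (seek(-17, END)): offset=10
After 3 (tell()): offset=10
After 4 (read(4)): returned 'NOO2', offset=14

Answer: 14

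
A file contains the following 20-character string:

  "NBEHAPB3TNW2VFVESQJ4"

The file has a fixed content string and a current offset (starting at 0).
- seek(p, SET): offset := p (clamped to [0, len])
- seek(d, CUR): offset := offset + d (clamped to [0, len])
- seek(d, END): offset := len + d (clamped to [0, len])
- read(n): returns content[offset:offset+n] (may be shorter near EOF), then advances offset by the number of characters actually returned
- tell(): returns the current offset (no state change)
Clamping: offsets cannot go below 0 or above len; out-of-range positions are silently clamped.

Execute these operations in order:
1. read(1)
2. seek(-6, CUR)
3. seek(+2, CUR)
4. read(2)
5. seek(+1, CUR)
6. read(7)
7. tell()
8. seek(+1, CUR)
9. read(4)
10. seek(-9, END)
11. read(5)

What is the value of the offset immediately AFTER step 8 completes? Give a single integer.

After 1 (read(1)): returned 'N', offset=1
After 2 (seek(-6, CUR)): offset=0
After 3 (seek(+2, CUR)): offset=2
After 4 (read(2)): returned 'EH', offset=4
After 5 (seek(+1, CUR)): offset=5
After 6 (read(7)): returned 'PB3TNW2', offset=12
After 7 (tell()): offset=12
After 8 (seek(+1, CUR)): offset=13

Answer: 13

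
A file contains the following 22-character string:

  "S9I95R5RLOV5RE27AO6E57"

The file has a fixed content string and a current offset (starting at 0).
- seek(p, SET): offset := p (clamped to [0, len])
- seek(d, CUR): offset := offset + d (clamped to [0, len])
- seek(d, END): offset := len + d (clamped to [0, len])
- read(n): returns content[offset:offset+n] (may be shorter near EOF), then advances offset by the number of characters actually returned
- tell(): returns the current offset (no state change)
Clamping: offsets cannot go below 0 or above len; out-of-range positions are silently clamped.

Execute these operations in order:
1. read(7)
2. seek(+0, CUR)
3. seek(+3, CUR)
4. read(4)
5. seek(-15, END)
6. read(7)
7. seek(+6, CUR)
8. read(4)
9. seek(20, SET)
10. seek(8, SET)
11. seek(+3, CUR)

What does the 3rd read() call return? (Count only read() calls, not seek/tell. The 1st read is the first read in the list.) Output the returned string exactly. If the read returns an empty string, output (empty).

After 1 (read(7)): returned 'S9I95R5', offset=7
After 2 (seek(+0, CUR)): offset=7
After 3 (seek(+3, CUR)): offset=10
After 4 (read(4)): returned 'V5RE', offset=14
After 5 (seek(-15, END)): offset=7
After 6 (read(7)): returned 'RLOV5RE', offset=14
After 7 (seek(+6, CUR)): offset=20
After 8 (read(4)): returned '57', offset=22
After 9 (seek(20, SET)): offset=20
After 10 (seek(8, SET)): offset=8
After 11 (seek(+3, CUR)): offset=11

Answer: RLOV5RE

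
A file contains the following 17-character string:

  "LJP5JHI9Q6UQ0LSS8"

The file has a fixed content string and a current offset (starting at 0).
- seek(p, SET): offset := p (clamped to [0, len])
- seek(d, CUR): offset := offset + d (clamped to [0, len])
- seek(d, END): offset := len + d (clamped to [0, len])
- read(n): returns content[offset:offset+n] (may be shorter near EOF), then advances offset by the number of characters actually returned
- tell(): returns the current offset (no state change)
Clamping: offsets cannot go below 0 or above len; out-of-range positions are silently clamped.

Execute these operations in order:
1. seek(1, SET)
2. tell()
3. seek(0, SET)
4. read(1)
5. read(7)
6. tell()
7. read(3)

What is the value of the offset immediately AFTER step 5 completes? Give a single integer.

After 1 (seek(1, SET)): offset=1
After 2 (tell()): offset=1
After 3 (seek(0, SET)): offset=0
After 4 (read(1)): returned 'L', offset=1
After 5 (read(7)): returned 'JP5JHI9', offset=8

Answer: 8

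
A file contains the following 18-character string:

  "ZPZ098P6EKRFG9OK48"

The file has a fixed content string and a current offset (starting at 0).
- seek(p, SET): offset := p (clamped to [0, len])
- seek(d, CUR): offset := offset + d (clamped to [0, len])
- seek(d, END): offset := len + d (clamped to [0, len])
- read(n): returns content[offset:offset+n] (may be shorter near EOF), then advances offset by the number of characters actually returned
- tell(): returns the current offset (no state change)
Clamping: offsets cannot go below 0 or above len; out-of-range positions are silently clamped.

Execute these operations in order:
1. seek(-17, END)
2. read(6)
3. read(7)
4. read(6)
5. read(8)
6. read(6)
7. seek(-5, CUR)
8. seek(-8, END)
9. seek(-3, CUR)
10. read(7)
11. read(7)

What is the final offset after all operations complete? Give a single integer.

Answer: 18

Derivation:
After 1 (seek(-17, END)): offset=1
After 2 (read(6)): returned 'PZ098P', offset=7
After 3 (read(7)): returned '6EKRFG9', offset=14
After 4 (read(6)): returned 'OK48', offset=18
After 5 (read(8)): returned '', offset=18
After 6 (read(6)): returned '', offset=18
After 7 (seek(-5, CUR)): offset=13
After 8 (seek(-8, END)): offset=10
After 9 (seek(-3, CUR)): offset=7
After 10 (read(7)): returned '6EKRFG9', offset=14
After 11 (read(7)): returned 'OK48', offset=18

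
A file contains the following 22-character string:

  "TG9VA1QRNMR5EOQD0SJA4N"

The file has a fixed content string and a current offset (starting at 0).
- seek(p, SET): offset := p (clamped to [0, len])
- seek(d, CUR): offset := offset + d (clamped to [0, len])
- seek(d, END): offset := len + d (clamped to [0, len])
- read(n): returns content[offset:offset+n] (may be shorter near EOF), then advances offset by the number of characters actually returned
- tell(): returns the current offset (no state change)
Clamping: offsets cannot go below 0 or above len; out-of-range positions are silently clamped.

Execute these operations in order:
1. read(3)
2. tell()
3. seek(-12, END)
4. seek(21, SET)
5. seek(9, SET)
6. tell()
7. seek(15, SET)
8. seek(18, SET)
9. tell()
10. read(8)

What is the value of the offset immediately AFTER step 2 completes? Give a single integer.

After 1 (read(3)): returned 'TG9', offset=3
After 2 (tell()): offset=3

Answer: 3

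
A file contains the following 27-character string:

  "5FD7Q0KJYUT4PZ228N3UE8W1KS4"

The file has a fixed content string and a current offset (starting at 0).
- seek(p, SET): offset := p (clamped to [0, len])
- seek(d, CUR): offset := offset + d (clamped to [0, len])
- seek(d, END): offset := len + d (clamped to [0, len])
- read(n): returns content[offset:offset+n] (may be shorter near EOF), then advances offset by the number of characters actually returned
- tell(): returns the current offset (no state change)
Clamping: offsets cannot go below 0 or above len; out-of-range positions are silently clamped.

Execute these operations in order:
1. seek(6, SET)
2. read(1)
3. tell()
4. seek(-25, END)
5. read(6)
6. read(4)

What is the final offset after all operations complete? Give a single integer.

Answer: 12

Derivation:
After 1 (seek(6, SET)): offset=6
After 2 (read(1)): returned 'K', offset=7
After 3 (tell()): offset=7
After 4 (seek(-25, END)): offset=2
After 5 (read(6)): returned 'D7Q0KJ', offset=8
After 6 (read(4)): returned 'YUT4', offset=12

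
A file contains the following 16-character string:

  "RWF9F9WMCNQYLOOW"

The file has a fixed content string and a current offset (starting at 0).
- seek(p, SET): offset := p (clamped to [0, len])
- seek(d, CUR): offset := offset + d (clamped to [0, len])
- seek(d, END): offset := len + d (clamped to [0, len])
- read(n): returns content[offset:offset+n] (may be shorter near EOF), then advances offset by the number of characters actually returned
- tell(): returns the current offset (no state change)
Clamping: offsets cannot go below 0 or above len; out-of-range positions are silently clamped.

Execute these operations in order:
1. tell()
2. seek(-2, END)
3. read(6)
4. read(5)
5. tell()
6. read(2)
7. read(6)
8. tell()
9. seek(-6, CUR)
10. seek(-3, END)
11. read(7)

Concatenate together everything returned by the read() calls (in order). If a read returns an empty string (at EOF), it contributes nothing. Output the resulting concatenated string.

Answer: OWOOW

Derivation:
After 1 (tell()): offset=0
After 2 (seek(-2, END)): offset=14
After 3 (read(6)): returned 'OW', offset=16
After 4 (read(5)): returned '', offset=16
After 5 (tell()): offset=16
After 6 (read(2)): returned '', offset=16
After 7 (read(6)): returned '', offset=16
After 8 (tell()): offset=16
After 9 (seek(-6, CUR)): offset=10
After 10 (seek(-3, END)): offset=13
After 11 (read(7)): returned 'OOW', offset=16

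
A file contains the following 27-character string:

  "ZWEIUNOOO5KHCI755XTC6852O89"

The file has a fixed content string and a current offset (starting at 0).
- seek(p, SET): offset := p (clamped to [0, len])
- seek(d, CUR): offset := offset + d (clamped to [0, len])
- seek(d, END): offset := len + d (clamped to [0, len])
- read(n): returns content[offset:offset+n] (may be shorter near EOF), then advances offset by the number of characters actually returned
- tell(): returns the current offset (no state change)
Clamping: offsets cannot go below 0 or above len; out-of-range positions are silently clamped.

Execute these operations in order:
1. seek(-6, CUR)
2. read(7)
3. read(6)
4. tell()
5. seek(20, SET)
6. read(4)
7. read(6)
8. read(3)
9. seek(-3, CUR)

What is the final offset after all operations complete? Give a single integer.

Answer: 24

Derivation:
After 1 (seek(-6, CUR)): offset=0
After 2 (read(7)): returned 'ZWEIUNO', offset=7
After 3 (read(6)): returned 'OO5KHC', offset=13
After 4 (tell()): offset=13
After 5 (seek(20, SET)): offset=20
After 6 (read(4)): returned '6852', offset=24
After 7 (read(6)): returned 'O89', offset=27
After 8 (read(3)): returned '', offset=27
After 9 (seek(-3, CUR)): offset=24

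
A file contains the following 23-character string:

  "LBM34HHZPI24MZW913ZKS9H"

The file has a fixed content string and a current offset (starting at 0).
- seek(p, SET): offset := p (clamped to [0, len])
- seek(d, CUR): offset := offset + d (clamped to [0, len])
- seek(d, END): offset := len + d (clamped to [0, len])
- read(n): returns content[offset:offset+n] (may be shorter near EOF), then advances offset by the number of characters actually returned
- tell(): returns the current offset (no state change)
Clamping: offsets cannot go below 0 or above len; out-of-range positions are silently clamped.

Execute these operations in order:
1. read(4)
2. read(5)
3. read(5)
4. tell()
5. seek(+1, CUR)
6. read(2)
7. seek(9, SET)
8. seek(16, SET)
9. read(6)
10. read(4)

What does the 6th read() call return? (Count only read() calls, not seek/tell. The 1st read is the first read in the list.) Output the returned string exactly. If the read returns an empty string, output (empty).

Answer: H

Derivation:
After 1 (read(4)): returned 'LBM3', offset=4
After 2 (read(5)): returned '4HHZP', offset=9
After 3 (read(5)): returned 'I24MZ', offset=14
After 4 (tell()): offset=14
After 5 (seek(+1, CUR)): offset=15
After 6 (read(2)): returned '91', offset=17
After 7 (seek(9, SET)): offset=9
After 8 (seek(16, SET)): offset=16
After 9 (read(6)): returned '13ZKS9', offset=22
After 10 (read(4)): returned 'H', offset=23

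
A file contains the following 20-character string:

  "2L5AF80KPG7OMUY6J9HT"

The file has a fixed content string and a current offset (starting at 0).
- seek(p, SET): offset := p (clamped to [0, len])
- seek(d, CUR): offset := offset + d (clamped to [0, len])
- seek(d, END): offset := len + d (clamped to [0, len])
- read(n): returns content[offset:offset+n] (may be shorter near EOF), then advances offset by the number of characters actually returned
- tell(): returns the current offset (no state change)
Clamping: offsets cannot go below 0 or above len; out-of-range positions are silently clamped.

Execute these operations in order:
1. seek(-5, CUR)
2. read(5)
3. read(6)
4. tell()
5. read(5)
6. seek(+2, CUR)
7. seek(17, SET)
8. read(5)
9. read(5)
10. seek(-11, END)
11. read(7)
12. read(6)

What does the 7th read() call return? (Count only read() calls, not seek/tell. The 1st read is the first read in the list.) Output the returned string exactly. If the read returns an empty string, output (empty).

Answer: J9HT

Derivation:
After 1 (seek(-5, CUR)): offset=0
After 2 (read(5)): returned '2L5AF', offset=5
After 3 (read(6)): returned '80KPG7', offset=11
After 4 (tell()): offset=11
After 5 (read(5)): returned 'OMUY6', offset=16
After 6 (seek(+2, CUR)): offset=18
After 7 (seek(17, SET)): offset=17
After 8 (read(5)): returned '9HT', offset=20
After 9 (read(5)): returned '', offset=20
After 10 (seek(-11, END)): offset=9
After 11 (read(7)): returned 'G7OMUY6', offset=16
After 12 (read(6)): returned 'J9HT', offset=20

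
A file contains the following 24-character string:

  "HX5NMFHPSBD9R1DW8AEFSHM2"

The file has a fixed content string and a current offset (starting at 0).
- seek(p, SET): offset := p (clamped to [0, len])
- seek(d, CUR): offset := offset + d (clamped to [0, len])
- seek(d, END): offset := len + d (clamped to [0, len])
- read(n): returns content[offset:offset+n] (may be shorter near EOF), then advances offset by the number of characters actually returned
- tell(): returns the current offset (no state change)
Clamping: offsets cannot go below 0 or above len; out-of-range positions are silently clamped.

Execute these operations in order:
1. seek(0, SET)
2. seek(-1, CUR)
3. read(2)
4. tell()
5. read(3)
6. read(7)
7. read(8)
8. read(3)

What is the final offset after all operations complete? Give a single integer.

After 1 (seek(0, SET)): offset=0
After 2 (seek(-1, CUR)): offset=0
After 3 (read(2)): returned 'HX', offset=2
After 4 (tell()): offset=2
After 5 (read(3)): returned '5NM', offset=5
After 6 (read(7)): returned 'FHPSBD9', offset=12
After 7 (read(8)): returned 'R1DW8AEF', offset=20
After 8 (read(3)): returned 'SHM', offset=23

Answer: 23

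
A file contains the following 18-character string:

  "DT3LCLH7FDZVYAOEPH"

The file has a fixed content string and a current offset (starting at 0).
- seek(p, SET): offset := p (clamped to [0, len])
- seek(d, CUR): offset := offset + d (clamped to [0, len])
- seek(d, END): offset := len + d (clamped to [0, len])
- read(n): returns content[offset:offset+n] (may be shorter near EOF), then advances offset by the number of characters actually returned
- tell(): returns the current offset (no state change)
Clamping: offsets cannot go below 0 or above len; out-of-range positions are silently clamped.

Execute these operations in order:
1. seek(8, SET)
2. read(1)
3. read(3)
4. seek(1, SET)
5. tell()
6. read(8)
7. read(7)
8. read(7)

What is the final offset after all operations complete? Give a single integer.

After 1 (seek(8, SET)): offset=8
After 2 (read(1)): returned 'F', offset=9
After 3 (read(3)): returned 'DZV', offset=12
After 4 (seek(1, SET)): offset=1
After 5 (tell()): offset=1
After 6 (read(8)): returned 'T3LCLH7F', offset=9
After 7 (read(7)): returned 'DZVYAOE', offset=16
After 8 (read(7)): returned 'PH', offset=18

Answer: 18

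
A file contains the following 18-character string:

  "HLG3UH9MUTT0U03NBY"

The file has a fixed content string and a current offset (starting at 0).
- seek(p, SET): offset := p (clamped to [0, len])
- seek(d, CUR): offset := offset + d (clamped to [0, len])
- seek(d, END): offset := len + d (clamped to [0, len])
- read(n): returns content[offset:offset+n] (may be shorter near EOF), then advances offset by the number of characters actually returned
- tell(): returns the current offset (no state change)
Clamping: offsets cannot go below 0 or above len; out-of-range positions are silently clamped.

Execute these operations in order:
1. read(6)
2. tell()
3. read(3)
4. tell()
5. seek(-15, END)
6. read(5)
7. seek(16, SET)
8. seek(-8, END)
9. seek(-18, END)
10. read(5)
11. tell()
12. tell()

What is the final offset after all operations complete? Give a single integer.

Answer: 5

Derivation:
After 1 (read(6)): returned 'HLG3UH', offset=6
After 2 (tell()): offset=6
After 3 (read(3)): returned '9MU', offset=9
After 4 (tell()): offset=9
After 5 (seek(-15, END)): offset=3
After 6 (read(5)): returned '3UH9M', offset=8
After 7 (seek(16, SET)): offset=16
After 8 (seek(-8, END)): offset=10
After 9 (seek(-18, END)): offset=0
After 10 (read(5)): returned 'HLG3U', offset=5
After 11 (tell()): offset=5
After 12 (tell()): offset=5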